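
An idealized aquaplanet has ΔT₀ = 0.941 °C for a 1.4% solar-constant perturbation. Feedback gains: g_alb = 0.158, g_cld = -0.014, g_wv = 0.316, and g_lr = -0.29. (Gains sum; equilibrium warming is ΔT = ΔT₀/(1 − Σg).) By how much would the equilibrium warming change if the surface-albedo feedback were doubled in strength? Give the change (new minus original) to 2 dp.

Original: g = 0.17, ΔT = 0.941/(1−0.17) = 1.1337 °C.
With doubled surface-albedo: g' = 0.328, ΔT' = 0.941/(1−0.328) = 1.4003 °C.
Change = 1.4003 − 1.1337 = 0.27 °C.

0.27 °C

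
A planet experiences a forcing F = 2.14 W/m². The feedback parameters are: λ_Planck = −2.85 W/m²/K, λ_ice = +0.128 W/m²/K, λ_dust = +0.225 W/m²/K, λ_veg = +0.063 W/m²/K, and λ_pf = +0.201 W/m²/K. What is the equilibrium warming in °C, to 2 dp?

Net feedback parameter λ = (−2.85) + (+0.128) + (+0.225) + (+0.063) + (+0.201) = -2.233 W/m²/K.
ΔT = −F/λ = −2.14/(-2.233) = 0.96 °C.

0.96 °C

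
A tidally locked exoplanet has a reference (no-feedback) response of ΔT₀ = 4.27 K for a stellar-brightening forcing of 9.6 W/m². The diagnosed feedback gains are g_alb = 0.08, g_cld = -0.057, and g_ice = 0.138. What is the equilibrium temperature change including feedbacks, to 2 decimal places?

5.09 K

Total gain g = 0.08 − 0.057 + 0.138 = 0.161.
Amplification A = 1/(1 − 0.161) = 1.192.
ΔT = 4.27 × 1.192 = 5.09 K.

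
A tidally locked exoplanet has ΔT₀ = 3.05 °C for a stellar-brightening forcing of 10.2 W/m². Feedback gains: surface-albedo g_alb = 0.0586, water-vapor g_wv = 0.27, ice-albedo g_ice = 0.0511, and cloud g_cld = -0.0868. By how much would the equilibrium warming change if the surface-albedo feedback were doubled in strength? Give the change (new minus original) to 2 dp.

Original: g = 0.2929, ΔT = 3.05/(1−0.2929) = 4.3134 °C.
With doubled surface-albedo: g' = 0.3515, ΔT' = 3.05/(1−0.3515) = 4.7032 °C.
Change = 4.7032 − 4.3134 = 0.39 °C.

0.39 °C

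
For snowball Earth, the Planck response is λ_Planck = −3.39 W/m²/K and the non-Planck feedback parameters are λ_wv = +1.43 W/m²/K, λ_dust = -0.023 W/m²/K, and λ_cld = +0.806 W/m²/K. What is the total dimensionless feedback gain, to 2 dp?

Convert to gains: g_wv = 1.43/3.39 = 0.4218; g_dust = -0.023/3.39 = -0.006785; g_cld = 0.806/3.39 = 0.2378.
Total gain g = 0.652815.

0.65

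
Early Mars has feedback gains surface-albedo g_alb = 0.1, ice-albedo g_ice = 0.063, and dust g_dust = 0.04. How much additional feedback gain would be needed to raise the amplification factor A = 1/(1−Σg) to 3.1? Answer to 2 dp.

Current total gain = 0.203.
Target gain for A = 3.1: g* = 1 − 1/3.1 = 0.6774.
Additional gain needed = 0.6774 − 0.203 = 0.47.

0.47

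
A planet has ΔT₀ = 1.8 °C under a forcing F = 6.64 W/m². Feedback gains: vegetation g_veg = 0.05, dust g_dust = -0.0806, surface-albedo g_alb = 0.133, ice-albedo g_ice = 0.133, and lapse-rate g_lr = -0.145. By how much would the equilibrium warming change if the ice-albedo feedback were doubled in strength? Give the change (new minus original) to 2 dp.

0.34 °C

Original: g = 0.0904, ΔT = 1.8/(1−0.0904) = 1.9789 °C.
With doubled ice-albedo: g' = 0.2234, ΔT' = 1.8/(1−0.2234) = 2.3178 °C.
Change = 2.3178 − 1.9789 = 0.34 °C.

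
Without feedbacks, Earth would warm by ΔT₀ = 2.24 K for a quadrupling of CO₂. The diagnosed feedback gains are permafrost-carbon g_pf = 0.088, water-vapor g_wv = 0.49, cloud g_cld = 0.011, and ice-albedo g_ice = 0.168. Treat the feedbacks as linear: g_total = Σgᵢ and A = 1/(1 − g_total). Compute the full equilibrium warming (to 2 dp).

9.22 K

Total gain g = 0.088 + 0.49 + 0.011 + 0.168 = 0.757.
Amplification A = 1/(1 − 0.757) = 4.115.
ΔT = 2.24 × 4.115 = 9.22 K.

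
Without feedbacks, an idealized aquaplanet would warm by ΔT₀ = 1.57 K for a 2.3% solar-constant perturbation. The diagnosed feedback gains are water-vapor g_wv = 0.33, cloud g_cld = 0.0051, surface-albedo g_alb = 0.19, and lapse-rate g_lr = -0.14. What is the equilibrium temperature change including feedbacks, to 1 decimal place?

Total gain g = 0.33 + 0.0051 + 0.19 − 0.14 = 0.3851.
Amplification A = 1/(1 − 0.3851) = 1.626.
ΔT = 1.57 × 1.626 = 2.6 K.

2.6 K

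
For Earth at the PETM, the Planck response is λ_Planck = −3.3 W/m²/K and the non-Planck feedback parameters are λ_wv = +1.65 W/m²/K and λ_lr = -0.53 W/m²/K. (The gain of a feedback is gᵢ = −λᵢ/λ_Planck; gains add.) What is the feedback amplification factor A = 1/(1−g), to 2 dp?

Convert to gains: g_wv = 1.65/3.3 = 0.5; g_lr = -0.53/3.3 = -0.1606.
Total gain g = 0.3394.
A = 1/(1 − 0.3394) = 1.51.

1.51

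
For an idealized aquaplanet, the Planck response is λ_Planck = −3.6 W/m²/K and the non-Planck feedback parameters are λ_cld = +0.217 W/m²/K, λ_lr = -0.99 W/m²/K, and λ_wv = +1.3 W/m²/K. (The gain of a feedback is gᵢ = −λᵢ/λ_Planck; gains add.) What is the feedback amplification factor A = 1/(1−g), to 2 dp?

1.17

Convert to gains: g_cld = 0.217/3.6 = 0.06028; g_lr = -0.99/3.6 = -0.275; g_wv = 1.3/3.6 = 0.3611.
Total gain g = 0.14638.
A = 1/(1 − 0.14638) = 1.17.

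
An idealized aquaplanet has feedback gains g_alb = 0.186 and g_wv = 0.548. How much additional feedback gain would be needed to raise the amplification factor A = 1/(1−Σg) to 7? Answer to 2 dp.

0.12

Current total gain = 0.734.
Target gain for A = 7: g* = 1 − 1/7 = 0.8571.
Additional gain needed = 0.8571 − 0.734 = 0.12.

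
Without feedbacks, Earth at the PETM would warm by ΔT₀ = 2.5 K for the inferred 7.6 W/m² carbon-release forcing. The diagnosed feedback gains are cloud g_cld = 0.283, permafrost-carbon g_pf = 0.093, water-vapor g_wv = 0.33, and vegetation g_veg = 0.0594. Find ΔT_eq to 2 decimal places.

10.66 K

Total gain g = 0.283 + 0.093 + 0.33 + 0.0594 = 0.7654.
Amplification A = 1/(1 − 0.7654) = 4.263.
ΔT = 2.5 × 4.263 = 10.66 K.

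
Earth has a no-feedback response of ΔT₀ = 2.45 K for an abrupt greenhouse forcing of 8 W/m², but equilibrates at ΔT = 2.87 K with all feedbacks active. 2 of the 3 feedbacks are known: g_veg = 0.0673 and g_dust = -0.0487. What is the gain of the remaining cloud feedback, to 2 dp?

0.13

Amplification A = ΔT/ΔT₀ = 2.87/2.45 = 1.171.
Total gain g = 1 − 1/A = 1 − 1/1.171 = 0.146.
Known gains sum to 0.0673 − 0.0487 = 0.0186.
g_cld = 0.146 − 0.0186 = 0.13.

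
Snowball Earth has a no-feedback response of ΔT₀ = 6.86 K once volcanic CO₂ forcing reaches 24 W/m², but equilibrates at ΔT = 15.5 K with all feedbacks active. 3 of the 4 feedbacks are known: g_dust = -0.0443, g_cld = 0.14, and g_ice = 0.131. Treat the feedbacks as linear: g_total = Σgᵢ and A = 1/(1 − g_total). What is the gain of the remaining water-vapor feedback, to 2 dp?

0.33

Amplification A = ΔT/ΔT₀ = 15.5/6.86 = 2.259.
Total gain g = 1 − 1/A = 1 − 1/2.259 = 0.5573.
Known gains sum to -0.0443 + 0.14 + 0.131 = 0.2267.
g_wv = 0.5573 − 0.2267 = 0.33.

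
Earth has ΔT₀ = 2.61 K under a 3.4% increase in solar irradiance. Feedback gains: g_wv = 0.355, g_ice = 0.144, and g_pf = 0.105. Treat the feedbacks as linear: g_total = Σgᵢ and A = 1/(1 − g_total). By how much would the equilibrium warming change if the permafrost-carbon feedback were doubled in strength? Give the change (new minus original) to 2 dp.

Original: g = 0.604, ΔT = 2.61/(1−0.604) = 6.5909 K.
With doubled permafrost-carbon: g' = 0.709, ΔT' = 2.61/(1−0.709) = 8.9691 K.
Change = 8.9691 − 6.5909 = 2.38 K.

2.38 K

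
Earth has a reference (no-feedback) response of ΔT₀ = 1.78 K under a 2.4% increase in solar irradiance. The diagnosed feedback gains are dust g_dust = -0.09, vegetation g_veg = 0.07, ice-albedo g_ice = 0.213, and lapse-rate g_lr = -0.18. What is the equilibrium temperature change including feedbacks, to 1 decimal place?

1.8 K

Total gain g = -0.09 + 0.07 + 0.213 − 0.18 = 0.013.
Amplification A = 1/(1 − 0.013) = 1.013.
ΔT = 1.78 × 1.013 = 1.8 K.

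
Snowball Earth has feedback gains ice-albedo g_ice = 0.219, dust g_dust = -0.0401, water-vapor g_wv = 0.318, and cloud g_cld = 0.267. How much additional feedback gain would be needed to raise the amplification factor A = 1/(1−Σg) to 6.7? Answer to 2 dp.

0.09

Current total gain = 0.7639.
Target gain for A = 6.7: g* = 1 − 1/6.7 = 0.8507.
Additional gain needed = 0.8507 − 0.7639 = 0.09.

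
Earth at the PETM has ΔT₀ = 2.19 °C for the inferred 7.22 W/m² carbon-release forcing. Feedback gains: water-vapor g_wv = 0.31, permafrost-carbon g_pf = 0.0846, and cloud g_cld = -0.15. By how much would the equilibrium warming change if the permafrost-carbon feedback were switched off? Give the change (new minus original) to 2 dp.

-0.29 °C

Original: g = 0.2446, ΔT = 2.19/(1−0.2446) = 2.8991 °C.
Without permafrost-carbon: g' = 0.16, ΔT' = 2.19/(1−0.16) = 2.6071 °C.
Change = 2.6071 − 2.8991 = -0.29 °C.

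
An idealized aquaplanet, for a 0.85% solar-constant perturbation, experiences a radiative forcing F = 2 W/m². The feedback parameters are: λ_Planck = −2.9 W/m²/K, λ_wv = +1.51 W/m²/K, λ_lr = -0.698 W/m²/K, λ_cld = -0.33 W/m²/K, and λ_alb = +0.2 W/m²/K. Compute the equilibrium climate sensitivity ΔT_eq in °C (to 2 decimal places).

0.90 °C

Net feedback parameter λ = (−2.9) + (+1.51) + (-0.698) + (-0.33) + (+0.2) = -2.218 W/m²/K.
ΔT = −F/λ = −2/(-2.218) = 0.90 °C.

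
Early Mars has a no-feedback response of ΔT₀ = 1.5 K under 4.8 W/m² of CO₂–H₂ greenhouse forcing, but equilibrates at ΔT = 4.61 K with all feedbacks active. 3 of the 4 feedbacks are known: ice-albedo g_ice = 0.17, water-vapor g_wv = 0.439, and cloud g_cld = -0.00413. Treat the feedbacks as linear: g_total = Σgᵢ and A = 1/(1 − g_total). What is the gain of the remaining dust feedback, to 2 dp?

0.07

Amplification A = ΔT/ΔT₀ = 4.61/1.5 = 3.073.
Total gain g = 1 − 1/A = 1 − 1/3.073 = 0.6746.
Known gains sum to 0.17 + 0.439 − 0.00413 = 0.60487.
g_dust = 0.6746 − 0.60487 = 0.07.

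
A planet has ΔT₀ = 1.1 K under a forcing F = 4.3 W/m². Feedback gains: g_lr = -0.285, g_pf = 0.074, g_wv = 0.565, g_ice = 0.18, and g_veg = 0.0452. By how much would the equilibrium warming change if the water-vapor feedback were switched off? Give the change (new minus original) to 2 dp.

Original: g = 0.5792, ΔT = 1.1/(1−0.5792) = 2.6141 K.
Without water-vapor: g' = 0.0142, ΔT' = 1.1/(1−0.0142) = 1.1158 K.
Change = 1.1158 − 2.6141 = -1.50 K.

-1.50 K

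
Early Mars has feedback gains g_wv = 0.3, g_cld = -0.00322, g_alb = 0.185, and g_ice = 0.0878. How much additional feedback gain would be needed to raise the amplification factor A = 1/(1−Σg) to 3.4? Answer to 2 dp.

Current total gain = 0.56958.
Target gain for A = 3.4: g* = 1 − 1/3.4 = 0.7059.
Additional gain needed = 0.7059 − 0.56958 = 0.14.

0.14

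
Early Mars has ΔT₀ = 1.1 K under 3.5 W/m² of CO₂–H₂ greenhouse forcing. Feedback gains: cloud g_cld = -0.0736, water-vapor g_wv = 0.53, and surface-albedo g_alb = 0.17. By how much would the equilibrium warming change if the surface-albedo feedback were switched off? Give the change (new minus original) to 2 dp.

-0.92 K

Original: g = 0.6264, ΔT = 1.1/(1−0.6264) = 2.9443 K.
Without surface-albedo: g' = 0.4564, ΔT' = 1.1/(1−0.4564) = 2.0235 K.
Change = 2.0235 − 2.9443 = -0.92 K.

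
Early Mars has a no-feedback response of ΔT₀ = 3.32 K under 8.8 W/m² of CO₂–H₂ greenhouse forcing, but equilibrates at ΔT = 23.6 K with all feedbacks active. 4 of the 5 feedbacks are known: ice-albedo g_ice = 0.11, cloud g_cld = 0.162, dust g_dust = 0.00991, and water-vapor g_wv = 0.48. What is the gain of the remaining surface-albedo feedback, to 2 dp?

0.10

Amplification A = ΔT/ΔT₀ = 23.6/3.32 = 7.108.
Total gain g = 1 − 1/A = 1 − 1/7.108 = 0.8593.
Known gains sum to 0.11 + 0.162 + 0.00991 + 0.48 = 0.76191.
g_alb = 0.8593 − 0.76191 = 0.10.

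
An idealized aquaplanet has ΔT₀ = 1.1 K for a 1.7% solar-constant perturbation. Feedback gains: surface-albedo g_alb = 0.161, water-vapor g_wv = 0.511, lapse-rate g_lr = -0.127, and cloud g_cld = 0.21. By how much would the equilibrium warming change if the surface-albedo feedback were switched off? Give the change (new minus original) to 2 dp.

-1.78 K

Original: g = 0.755, ΔT = 1.1/(1−0.755) = 4.4898 K.
Without surface-albedo: g' = 0.594, ΔT' = 1.1/(1−0.594) = 2.7094 K.
Change = 2.7094 − 4.4898 = -1.78 K.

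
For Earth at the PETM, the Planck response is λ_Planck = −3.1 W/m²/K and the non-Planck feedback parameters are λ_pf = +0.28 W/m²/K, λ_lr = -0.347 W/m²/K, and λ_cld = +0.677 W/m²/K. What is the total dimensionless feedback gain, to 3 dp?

Convert to gains: g_pf = 0.28/3.1 = 0.09032; g_lr = -0.347/3.1 = -0.1119; g_cld = 0.677/3.1 = 0.2184.
Total gain g = 0.19682.

0.197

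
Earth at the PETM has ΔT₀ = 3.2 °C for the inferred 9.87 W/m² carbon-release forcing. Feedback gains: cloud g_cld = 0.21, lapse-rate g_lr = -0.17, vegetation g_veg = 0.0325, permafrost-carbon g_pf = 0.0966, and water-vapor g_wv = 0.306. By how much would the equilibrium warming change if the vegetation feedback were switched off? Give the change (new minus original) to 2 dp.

Original: g = 0.4751, ΔT = 3.2/(1−0.4751) = 6.0964 °C.
Without vegetation: g' = 0.4426, ΔT' = 3.2/(1−0.4426) = 5.7409 °C.
Change = 5.7409 − 6.0964 = -0.36 °C.

-0.36 °C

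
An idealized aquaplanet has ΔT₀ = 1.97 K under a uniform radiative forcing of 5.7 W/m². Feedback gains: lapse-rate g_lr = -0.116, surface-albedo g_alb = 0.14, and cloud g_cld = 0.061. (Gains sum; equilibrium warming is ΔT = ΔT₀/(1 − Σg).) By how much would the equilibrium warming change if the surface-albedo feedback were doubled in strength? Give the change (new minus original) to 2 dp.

Original: g = 0.085, ΔT = 1.97/(1−0.085) = 2.1530 K.
With doubled surface-albedo: g' = 0.225, ΔT' = 1.97/(1−0.225) = 2.5419 K.
Change = 2.5419 − 2.1530 = 0.39 K.

0.39 K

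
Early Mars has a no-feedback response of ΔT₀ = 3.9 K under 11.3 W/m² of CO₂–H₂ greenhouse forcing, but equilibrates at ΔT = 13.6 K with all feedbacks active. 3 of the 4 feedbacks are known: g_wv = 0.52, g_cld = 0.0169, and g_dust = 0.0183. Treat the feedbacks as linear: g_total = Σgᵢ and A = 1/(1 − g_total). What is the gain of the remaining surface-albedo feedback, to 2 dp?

0.16

Amplification A = ΔT/ΔT₀ = 13.6/3.9 = 3.487.
Total gain g = 1 − 1/A = 1 − 1/3.487 = 0.7132.
Known gains sum to 0.52 + 0.0169 + 0.0183 = 0.5552.
g_alb = 0.7132 − 0.5552 = 0.16.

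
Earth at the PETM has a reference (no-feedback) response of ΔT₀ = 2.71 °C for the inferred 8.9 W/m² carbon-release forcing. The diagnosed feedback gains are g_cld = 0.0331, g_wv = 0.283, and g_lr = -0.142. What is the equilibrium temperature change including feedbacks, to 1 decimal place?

Total gain g = 0.0331 + 0.283 − 0.142 = 0.1741.
Amplification A = 1/(1 − 0.1741) = 1.211.
ΔT = 2.71 × 1.211 = 3.3 °C.

3.3 °C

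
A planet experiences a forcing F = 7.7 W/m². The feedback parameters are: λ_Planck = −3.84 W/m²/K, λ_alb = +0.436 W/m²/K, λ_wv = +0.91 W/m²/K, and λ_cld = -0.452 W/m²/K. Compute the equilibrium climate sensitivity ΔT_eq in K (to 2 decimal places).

Net feedback parameter λ = (−3.84) + (+0.436) + (+0.91) + (-0.452) = -2.946 W/m²/K.
ΔT = −F/λ = −7.7/(-2.946) = 2.61 K.

2.61 K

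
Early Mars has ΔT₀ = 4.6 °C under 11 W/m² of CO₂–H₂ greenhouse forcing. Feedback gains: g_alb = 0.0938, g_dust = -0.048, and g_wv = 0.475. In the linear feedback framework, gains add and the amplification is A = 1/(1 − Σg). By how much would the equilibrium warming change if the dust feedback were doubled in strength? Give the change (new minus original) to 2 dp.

-0.87 °C

Original: g = 0.5208, ΔT = 4.6/(1−0.5208) = 9.5993 °C.
With doubled dust: g' = 0.4728, ΔT' = 4.6/(1−0.4728) = 8.7253 °C.
Change = 8.7253 − 9.5993 = -0.87 °C.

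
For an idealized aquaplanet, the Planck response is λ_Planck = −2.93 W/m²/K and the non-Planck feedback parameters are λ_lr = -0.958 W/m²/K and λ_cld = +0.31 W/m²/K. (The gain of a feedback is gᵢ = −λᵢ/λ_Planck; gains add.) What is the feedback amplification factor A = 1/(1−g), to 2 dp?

Convert to gains: g_lr = -0.958/2.93 = -0.327; g_cld = 0.31/2.93 = 0.1058.
Total gain g = -0.2212.
A = 1/(1 + 0.2212) = 0.82.

0.82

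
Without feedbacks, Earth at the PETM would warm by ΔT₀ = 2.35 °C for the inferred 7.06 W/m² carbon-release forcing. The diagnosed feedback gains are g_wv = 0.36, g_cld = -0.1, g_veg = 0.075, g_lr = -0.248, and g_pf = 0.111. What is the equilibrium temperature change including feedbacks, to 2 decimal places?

2.93 °C

Total gain g = 0.36 − 0.1 + 0.075 − 0.248 + 0.111 = 0.198.
Amplification A = 1/(1 − 0.198) = 1.247.
ΔT = 2.35 × 1.247 = 2.93 °C.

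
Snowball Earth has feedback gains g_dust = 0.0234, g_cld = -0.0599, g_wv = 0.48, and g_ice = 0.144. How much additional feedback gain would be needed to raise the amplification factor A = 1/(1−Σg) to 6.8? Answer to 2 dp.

0.27

Current total gain = 0.5875.
Target gain for A = 6.8: g* = 1 − 1/6.8 = 0.8529.
Additional gain needed = 0.8529 − 0.5875 = 0.27.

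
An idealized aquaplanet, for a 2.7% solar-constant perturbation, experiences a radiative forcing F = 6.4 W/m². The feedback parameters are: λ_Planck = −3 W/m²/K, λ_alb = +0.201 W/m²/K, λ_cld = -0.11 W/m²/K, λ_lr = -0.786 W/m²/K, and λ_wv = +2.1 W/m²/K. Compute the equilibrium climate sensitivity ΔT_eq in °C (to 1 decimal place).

Net feedback parameter λ = (−3) + (+0.201) + (-0.11) + (-0.786) + (+2.1) = -1.595 W/m²/K.
ΔT = −F/λ = −6.4/(-1.595) = 4.0 °C.

4.0 °C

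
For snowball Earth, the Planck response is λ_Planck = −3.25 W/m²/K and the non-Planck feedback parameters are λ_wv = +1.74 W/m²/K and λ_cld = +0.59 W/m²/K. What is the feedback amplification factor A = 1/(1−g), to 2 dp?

3.53

Convert to gains: g_wv = 1.74/3.25 = 0.5354; g_cld = 0.59/3.25 = 0.1815.
Total gain g = 0.7169.
A = 1/(1 − 0.7169) = 3.53.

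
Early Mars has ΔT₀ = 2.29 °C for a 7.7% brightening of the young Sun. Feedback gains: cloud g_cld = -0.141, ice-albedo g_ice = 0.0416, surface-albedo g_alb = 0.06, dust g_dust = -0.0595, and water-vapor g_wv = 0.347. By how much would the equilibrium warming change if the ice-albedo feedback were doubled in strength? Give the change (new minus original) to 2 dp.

0.18 °C

Original: g = 0.2481, ΔT = 2.29/(1−0.2481) = 3.0456 °C.
With doubled ice-albedo: g' = 0.2897, ΔT' = 2.29/(1−0.2897) = 3.2240 °C.
Change = 3.2240 − 3.0456 = 0.18 °C.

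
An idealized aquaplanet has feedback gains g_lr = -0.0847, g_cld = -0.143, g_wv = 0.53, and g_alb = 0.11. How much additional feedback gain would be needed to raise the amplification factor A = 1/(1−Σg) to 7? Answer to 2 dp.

Current total gain = 0.4123.
Target gain for A = 7: g* = 1 − 1/7 = 0.8571.
Additional gain needed = 0.8571 − 0.4123 = 0.44.

0.44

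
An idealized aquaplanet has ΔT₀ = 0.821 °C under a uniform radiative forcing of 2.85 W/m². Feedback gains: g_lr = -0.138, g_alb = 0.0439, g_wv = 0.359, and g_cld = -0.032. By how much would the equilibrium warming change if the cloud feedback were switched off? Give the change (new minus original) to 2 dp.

Original: g = 0.2329, ΔT = 0.821/(1−0.2329) = 1.0703 °C.
Without cloud: g' = 0.2649, ΔT' = 0.821/(1−0.2649) = 1.1169 °C.
Change = 1.1169 − 1.0703 = 0.05 °C.

0.05 °C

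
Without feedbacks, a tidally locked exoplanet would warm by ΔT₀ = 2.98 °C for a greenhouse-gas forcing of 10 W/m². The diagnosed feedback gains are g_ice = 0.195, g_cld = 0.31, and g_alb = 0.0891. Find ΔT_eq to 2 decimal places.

Total gain g = 0.195 + 0.31 + 0.0891 = 0.5941.
Amplification A = 1/(1 − 0.5941) = 2.464.
ΔT = 2.98 × 2.464 = 7.34 °C.

7.34 °C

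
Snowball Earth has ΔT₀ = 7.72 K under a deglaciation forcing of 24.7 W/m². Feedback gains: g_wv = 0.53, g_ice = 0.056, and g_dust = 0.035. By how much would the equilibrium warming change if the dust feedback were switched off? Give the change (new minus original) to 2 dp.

-1.72 K

Original: g = 0.621, ΔT = 7.72/(1−0.621) = 20.3694 K.
Without dust: g' = 0.586, ΔT' = 7.72/(1−0.586) = 18.6473 K.
Change = 18.6473 − 20.3694 = -1.72 K.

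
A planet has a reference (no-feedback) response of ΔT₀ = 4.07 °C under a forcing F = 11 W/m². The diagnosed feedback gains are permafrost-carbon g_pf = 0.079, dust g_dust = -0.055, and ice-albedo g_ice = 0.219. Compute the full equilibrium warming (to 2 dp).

Total gain g = 0.079 − 0.055 + 0.219 = 0.243.
Amplification A = 1/(1 − 0.243) = 1.321.
ΔT = 4.07 × 1.321 = 5.38 °C.

5.38 °C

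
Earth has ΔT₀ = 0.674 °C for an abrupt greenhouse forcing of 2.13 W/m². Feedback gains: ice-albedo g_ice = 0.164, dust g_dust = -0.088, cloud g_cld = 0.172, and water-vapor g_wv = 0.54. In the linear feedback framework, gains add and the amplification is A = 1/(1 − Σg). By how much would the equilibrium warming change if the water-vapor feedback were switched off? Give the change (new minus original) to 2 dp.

-2.28 °C

Original: g = 0.788, ΔT = 0.674/(1−0.788) = 3.1792 °C.
Without water-vapor: g' = 0.248, ΔT' = 0.674/(1−0.248) = 0.8963 °C.
Change = 0.8963 − 3.1792 = -2.28 °C.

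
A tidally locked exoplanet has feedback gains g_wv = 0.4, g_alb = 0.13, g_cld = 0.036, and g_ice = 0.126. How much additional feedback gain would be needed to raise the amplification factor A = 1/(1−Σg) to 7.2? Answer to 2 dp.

Current total gain = 0.692.
Target gain for A = 7.2: g* = 1 − 1/7.2 = 0.8611.
Additional gain needed = 0.8611 − 0.692 = 0.17.

0.17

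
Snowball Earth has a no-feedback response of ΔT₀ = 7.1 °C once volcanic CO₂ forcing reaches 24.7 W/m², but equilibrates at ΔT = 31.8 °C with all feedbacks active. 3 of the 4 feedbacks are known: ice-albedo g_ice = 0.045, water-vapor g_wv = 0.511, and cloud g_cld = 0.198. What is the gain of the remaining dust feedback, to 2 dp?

0.02

Amplification A = ΔT/ΔT₀ = 31.8/7.1 = 4.479.
Total gain g = 1 − 1/A = 1 − 1/4.479 = 0.7767.
Known gains sum to 0.045 + 0.511 + 0.198 = 0.754.
g_dust = 0.7767 − 0.754 = 0.02.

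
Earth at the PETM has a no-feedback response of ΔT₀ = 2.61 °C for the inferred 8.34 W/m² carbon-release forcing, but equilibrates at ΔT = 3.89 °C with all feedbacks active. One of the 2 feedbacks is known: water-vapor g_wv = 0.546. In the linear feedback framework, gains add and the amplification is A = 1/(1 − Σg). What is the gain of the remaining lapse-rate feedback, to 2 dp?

-0.22

Amplification A = ΔT/ΔT₀ = 3.89/2.61 = 1.49.
Total gain g = 1 − 1/A = 1 − 1/1.49 = 0.3289.
The known gain is 0.546.
g_lr = 0.3289 − 0.546 = -0.22.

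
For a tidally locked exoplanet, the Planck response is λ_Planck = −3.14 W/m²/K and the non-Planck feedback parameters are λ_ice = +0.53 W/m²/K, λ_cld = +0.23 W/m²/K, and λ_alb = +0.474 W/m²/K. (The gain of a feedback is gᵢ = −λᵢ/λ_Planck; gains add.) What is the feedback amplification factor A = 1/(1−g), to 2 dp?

Convert to gains: g_ice = 0.53/3.14 = 0.1688; g_cld = 0.23/3.14 = 0.07325; g_alb = 0.474/3.14 = 0.151.
Total gain g = 0.39305.
A = 1/(1 − 0.39305) = 1.65.

1.65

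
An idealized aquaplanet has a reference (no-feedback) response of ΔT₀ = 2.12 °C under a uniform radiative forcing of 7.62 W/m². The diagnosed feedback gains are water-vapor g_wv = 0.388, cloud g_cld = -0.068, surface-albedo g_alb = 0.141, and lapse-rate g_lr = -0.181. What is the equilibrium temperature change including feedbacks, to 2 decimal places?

Total gain g = 0.388 − 0.068 + 0.141 − 0.181 = 0.28.
Amplification A = 1/(1 − 0.28) = 1.389.
ΔT = 2.12 × 1.389 = 2.94 °C.

2.94 °C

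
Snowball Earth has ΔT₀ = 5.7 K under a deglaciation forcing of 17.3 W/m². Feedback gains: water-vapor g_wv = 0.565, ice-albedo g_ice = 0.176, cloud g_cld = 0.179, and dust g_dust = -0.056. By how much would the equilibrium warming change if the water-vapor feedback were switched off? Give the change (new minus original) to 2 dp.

-33.78 K

Original: g = 0.864, ΔT = 5.7/(1−0.864) = 41.9118 K.
Without water-vapor: g' = 0.299, ΔT' = 5.7/(1−0.299) = 8.1312 K.
Change = 8.1312 − 41.9118 = -33.78 K.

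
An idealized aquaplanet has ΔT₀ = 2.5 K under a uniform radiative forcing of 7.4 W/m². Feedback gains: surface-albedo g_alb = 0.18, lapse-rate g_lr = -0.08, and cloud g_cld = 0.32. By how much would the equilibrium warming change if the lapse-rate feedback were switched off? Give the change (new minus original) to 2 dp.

0.69 K

Original: g = 0.42, ΔT = 2.5/(1−0.42) = 4.3103 K.
Without lapse-rate: g' = 0.5, ΔT' = 2.5/(1−0.5) = 5.0000 K.
Change = 5.0000 − 4.3103 = 0.69 K.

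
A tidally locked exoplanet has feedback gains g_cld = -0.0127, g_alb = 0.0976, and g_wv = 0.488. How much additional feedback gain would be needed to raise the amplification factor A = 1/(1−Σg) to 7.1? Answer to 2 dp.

0.29

Current total gain = 0.5729.
Target gain for A = 7.1: g* = 1 − 1/7.1 = 0.8592.
Additional gain needed = 0.8592 − 0.5729 = 0.29.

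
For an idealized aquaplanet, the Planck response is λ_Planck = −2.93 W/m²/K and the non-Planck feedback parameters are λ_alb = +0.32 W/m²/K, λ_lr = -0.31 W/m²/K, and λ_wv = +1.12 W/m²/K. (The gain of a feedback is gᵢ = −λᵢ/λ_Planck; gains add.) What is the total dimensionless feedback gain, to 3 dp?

0.386

Convert to gains: g_alb = 0.32/2.93 = 0.1092; g_lr = -0.31/2.93 = -0.1058; g_wv = 1.12/2.93 = 0.3823.
Total gain g = 0.3857.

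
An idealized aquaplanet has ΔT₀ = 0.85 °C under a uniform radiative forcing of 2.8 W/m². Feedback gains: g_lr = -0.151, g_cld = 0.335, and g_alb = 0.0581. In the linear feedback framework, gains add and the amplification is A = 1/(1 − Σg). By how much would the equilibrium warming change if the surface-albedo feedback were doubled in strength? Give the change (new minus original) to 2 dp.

0.09 °C

Original: g = 0.2421, ΔT = 0.85/(1−0.2421) = 1.1215 °C.
With doubled surface-albedo: g' = 0.3002, ΔT' = 0.85/(1−0.3002) = 1.2146 °C.
Change = 1.2146 − 1.1215 = 0.09 °C.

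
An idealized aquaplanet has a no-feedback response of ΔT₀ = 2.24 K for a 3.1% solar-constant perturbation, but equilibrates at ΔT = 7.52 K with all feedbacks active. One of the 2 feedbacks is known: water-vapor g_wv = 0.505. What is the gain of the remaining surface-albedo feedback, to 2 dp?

Amplification A = ΔT/ΔT₀ = 7.52/2.24 = 3.357.
Total gain g = 1 − 1/A = 1 − 1/3.357 = 0.7021.
The known gain is 0.505.
g_alb = 0.7021 − 0.505 = 0.20.

0.20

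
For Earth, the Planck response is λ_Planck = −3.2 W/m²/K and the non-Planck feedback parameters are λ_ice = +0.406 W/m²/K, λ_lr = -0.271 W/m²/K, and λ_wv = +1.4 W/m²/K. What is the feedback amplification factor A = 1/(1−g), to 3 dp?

Convert to gains: g_ice = 0.406/3.2 = 0.1269; g_lr = -0.271/3.2 = -0.08469; g_wv = 1.4/3.2 = 0.4375.
Total gain g = 0.47971.
A = 1/(1 − 0.47971) = 1.922.

1.922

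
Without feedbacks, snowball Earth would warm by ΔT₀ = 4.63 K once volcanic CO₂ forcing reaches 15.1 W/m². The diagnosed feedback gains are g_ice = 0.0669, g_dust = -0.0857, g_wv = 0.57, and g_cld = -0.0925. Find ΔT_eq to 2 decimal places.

8.55 K

Total gain g = 0.0669 − 0.0857 + 0.57 − 0.0925 = 0.4587.
Amplification A = 1/(1 − 0.4587) = 1.847.
ΔT = 4.63 × 1.847 = 8.55 K.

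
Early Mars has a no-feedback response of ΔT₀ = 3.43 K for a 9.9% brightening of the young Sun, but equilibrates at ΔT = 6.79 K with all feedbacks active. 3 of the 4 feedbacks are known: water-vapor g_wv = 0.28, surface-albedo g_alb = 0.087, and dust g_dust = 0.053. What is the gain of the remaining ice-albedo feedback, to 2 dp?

0.07

Amplification A = ΔT/ΔT₀ = 6.79/3.43 = 1.98.
Total gain g = 1 − 1/A = 1 − 1/1.98 = 0.4949.
Known gains sum to 0.28 + 0.087 + 0.053 = 0.42.
g_ice = 0.4949 − 0.42 = 0.07.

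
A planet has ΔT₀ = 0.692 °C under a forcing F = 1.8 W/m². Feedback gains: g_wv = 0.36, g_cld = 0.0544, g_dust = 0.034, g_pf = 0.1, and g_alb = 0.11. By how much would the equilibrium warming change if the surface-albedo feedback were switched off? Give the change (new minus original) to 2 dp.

-0.49 °C

Original: g = 0.6584, ΔT = 0.692/(1−0.6584) = 2.0258 °C.
Without surface-albedo: g' = 0.5484, ΔT' = 0.692/(1−0.5484) = 1.5323 °C.
Change = 1.5323 − 2.0258 = -0.49 °C.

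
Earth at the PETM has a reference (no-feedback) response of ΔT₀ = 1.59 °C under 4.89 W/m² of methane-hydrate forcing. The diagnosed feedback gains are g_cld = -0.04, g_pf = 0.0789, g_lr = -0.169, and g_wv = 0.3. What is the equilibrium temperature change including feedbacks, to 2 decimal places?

1.92 °C

Total gain g = -0.04 + 0.0789 − 0.169 + 0.3 = 0.1699.
Amplification A = 1/(1 − 0.1699) = 1.205.
ΔT = 1.59 × 1.205 = 1.92 °C.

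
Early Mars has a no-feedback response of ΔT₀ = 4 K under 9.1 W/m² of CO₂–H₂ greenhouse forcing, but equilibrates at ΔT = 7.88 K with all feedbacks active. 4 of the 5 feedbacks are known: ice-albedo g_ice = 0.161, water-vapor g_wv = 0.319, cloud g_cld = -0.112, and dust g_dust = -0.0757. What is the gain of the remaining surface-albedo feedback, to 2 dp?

0.20

Amplification A = ΔT/ΔT₀ = 7.88/4 = 1.97.
Total gain g = 1 − 1/A = 1 − 1/1.97 = 0.4924.
Known gains sum to 0.161 + 0.319 − 0.112 − 0.0757 = 0.2923.
g_alb = 0.4924 − 0.2923 = 0.20.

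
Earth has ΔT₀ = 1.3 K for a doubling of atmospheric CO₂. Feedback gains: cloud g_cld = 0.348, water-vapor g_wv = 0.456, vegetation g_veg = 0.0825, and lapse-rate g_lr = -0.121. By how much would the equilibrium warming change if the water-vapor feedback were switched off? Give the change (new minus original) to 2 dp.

Original: g = 0.7655, ΔT = 1.3/(1−0.7655) = 5.5437 K.
Without water-vapor: g' = 0.3095, ΔT' = 1.3/(1−0.3095) = 1.8827 K.
Change = 1.8827 − 5.5437 = -3.66 K.

-3.66 K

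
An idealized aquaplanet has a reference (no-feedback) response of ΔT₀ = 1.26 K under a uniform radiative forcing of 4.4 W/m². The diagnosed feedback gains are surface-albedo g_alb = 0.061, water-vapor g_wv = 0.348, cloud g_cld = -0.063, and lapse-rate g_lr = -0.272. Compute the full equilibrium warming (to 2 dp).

Total gain g = 0.061 + 0.348 − 0.063 − 0.272 = 0.074.
Amplification A = 1/(1 − 0.074) = 1.08.
ΔT = 1.26 × 1.08 = 1.36 K.

1.36 K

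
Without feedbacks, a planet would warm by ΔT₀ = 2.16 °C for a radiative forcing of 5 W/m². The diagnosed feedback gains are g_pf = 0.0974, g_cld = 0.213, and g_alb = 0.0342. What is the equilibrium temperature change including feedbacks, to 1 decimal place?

3.3 °C

Total gain g = 0.0974 + 0.213 + 0.0342 = 0.3446.
Amplification A = 1/(1 − 0.3446) = 1.526.
ΔT = 2.16 × 1.526 = 3.3 °C.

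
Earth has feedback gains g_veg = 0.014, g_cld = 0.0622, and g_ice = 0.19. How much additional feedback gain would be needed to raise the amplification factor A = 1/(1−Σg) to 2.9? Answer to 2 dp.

Current total gain = 0.2662.
Target gain for A = 2.9: g* = 1 − 1/2.9 = 0.6552.
Additional gain needed = 0.6552 − 0.2662 = 0.39.

0.39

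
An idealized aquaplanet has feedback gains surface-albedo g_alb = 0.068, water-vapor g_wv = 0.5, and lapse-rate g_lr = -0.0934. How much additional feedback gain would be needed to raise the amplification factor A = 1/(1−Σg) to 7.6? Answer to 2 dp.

0.39

Current total gain = 0.4746.
Target gain for A = 7.6: g* = 1 − 1/7.6 = 0.8684.
Additional gain needed = 0.8684 − 0.4746 = 0.39.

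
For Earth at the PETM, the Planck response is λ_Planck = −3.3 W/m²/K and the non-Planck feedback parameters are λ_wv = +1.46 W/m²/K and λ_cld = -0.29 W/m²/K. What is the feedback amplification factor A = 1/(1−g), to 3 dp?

1.549

Convert to gains: g_wv = 1.46/3.3 = 0.4424; g_cld = -0.29/3.3 = -0.08788.
Total gain g = 0.35452.
A = 1/(1 − 0.35452) = 1.549.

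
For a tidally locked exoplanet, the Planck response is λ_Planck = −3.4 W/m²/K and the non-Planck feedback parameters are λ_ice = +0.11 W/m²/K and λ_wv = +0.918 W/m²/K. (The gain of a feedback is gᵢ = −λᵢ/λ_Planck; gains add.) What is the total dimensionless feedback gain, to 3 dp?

Convert to gains: g_ice = 0.11/3.4 = 0.03235; g_wv = 0.918/3.4 = 0.27.
Total gain g = 0.30235.

0.302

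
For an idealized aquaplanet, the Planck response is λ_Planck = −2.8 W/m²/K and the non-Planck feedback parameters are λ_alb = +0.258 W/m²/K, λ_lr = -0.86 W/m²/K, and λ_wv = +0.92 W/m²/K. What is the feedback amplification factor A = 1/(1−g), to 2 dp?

Convert to gains: g_alb = 0.258/2.8 = 0.09214; g_lr = -0.86/2.8 = -0.3071; g_wv = 0.92/2.8 = 0.3286.
Total gain g = 0.11364.
A = 1/(1 − 0.11364) = 1.13.

1.13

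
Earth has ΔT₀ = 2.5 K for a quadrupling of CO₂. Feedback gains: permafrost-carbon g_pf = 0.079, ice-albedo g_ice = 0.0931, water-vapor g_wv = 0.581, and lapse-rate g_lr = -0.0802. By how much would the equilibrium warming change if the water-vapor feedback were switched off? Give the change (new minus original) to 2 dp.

Original: g = 0.6729, ΔT = 2.5/(1−0.6729) = 7.6429 K.
Without water-vapor: g' = 0.0919, ΔT' = 2.5/(1−0.0919) = 2.7530 K.
Change = 2.7530 − 7.6429 = -4.89 K.

-4.89 K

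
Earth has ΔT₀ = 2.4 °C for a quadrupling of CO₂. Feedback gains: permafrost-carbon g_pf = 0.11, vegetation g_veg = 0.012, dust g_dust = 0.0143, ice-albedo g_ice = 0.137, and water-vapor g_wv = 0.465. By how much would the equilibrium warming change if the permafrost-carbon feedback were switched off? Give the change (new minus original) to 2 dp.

-2.71 °C

Original: g = 0.7383, ΔT = 2.4/(1−0.7383) = 9.1708 °C.
Without permafrost-carbon: g' = 0.6283, ΔT' = 2.4/(1−0.6283) = 6.4568 °C.
Change = 6.4568 − 9.1708 = -2.71 °C.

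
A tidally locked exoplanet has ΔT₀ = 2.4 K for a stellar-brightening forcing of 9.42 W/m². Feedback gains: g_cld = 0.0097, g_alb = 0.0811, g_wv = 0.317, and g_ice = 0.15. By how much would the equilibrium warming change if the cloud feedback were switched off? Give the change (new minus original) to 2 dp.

-0.12 K

Original: g = 0.5578, ΔT = 2.4/(1−0.5578) = 5.4274 K.
Without cloud: g' = 0.5481, ΔT' = 2.4/(1−0.5481) = 5.3109 K.
Change = 5.3109 − 5.4274 = -0.12 K.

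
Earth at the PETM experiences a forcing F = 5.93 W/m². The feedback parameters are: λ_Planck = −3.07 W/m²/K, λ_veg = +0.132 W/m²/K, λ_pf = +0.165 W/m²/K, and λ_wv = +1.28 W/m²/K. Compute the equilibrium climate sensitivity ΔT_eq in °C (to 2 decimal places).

3.97 °C

Net feedback parameter λ = (−3.07) + (+0.132) + (+0.165) + (+1.28) = -1.493 W/m²/K.
ΔT = −F/λ = −5.93/(-1.493) = 3.97 °C.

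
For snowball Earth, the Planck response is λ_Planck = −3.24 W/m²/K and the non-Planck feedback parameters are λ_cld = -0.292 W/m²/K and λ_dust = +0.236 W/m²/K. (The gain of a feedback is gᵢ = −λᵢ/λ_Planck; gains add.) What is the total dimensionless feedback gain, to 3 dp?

Convert to gains: g_cld = -0.292/3.24 = -0.09012; g_dust = 0.236/3.24 = 0.07284.
Total gain g = -0.01728.

-0.017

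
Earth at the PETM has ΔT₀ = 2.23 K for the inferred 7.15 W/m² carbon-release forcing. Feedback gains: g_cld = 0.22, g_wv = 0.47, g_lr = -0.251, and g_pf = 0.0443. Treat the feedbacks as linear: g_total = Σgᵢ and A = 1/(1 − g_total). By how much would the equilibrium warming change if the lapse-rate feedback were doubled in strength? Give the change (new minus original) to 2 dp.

Original: g = 0.4833, ΔT = 2.23/(1−0.4833) = 4.3159 K.
With doubled lapse-rate: g' = 0.2323, ΔT' = 2.23/(1−0.2323) = 2.9048 K.
Change = 2.9048 − 4.3159 = -1.41 K.

-1.41 K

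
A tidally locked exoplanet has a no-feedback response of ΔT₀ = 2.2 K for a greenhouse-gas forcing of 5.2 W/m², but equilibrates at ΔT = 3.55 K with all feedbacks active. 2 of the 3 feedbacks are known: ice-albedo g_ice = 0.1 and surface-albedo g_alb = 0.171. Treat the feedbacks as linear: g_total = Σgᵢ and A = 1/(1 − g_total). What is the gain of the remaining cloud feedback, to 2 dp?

0.11

Amplification A = ΔT/ΔT₀ = 3.55/2.2 = 1.614.
Total gain g = 1 − 1/A = 1 − 1/1.614 = 0.3804.
Known gains sum to 0.1 + 0.171 = 0.271.
g_cld = 0.3804 − 0.271 = 0.11.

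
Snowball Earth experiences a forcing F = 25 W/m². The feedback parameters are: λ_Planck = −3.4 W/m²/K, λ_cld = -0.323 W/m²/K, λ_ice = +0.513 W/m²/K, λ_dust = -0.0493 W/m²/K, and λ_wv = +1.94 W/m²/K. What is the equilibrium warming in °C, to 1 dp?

Net feedback parameter λ = (−3.4) + (-0.323) + (+0.513) + (-0.0493) + (+1.94) = -1.3193 W/m²/K.
ΔT = −F/λ = −25/(-1.3193) = 18.9 °C.

18.9 °C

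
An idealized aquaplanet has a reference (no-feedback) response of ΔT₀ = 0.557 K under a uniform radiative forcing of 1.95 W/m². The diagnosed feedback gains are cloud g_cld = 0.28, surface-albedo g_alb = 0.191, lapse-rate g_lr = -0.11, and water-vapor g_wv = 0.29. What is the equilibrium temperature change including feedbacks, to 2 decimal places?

Total gain g = 0.28 + 0.191 − 0.11 + 0.29 = 0.651.
Amplification A = 1/(1 − 0.651) = 2.865.
ΔT = 0.557 × 2.865 = 1.60 K.

1.60 K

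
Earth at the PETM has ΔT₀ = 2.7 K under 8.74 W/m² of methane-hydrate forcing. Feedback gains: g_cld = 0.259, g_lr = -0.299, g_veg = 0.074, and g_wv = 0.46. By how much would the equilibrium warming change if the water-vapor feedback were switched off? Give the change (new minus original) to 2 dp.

Original: g = 0.494, ΔT = 2.7/(1−0.494) = 5.3360 K.
Without water-vapor: g' = 0.034, ΔT' = 2.7/(1−0.034) = 2.7950 K.
Change = 2.7950 − 5.3360 = -2.54 K.

-2.54 K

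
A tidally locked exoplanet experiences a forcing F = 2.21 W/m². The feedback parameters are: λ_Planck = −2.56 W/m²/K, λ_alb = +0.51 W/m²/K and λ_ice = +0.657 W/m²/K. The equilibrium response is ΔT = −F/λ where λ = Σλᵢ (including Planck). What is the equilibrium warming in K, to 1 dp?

1.6 K

Net feedback parameter λ = (−2.56) + (+0.51) + (+0.657) = -1.393 W/m²/K.
ΔT = −F/λ = −2.21/(-1.393) = 1.6 K.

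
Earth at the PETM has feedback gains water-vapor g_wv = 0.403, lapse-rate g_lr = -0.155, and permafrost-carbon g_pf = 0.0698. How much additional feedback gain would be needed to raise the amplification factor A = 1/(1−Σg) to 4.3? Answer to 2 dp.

Current total gain = 0.3178.
Target gain for A = 4.3: g* = 1 − 1/4.3 = 0.7674.
Additional gain needed = 0.7674 − 0.3178 = 0.45.

0.45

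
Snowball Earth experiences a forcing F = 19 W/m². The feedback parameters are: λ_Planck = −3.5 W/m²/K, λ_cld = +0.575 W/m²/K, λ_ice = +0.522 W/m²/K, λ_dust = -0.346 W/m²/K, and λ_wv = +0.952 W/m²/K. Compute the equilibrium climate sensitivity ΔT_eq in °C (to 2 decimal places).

10.57 °C

Net feedback parameter λ = (−3.5) + (+0.575) + (+0.522) + (-0.346) + (+0.952) = -1.797 W/m²/K.
ΔT = −F/λ = −19/(-1.797) = 10.57 °C.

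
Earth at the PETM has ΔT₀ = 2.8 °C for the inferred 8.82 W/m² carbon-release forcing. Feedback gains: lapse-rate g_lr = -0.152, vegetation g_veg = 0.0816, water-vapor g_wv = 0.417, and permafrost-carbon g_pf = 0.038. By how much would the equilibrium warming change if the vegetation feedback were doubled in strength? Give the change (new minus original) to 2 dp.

Original: g = 0.3846, ΔT = 2.8/(1−0.3846) = 4.5499 °C.
With doubled vegetation: g' = 0.4662, ΔT' = 2.8/(1−0.4662) = 5.2454 °C.
Change = 5.2454 − 4.5499 = 0.70 °C.

0.70 °C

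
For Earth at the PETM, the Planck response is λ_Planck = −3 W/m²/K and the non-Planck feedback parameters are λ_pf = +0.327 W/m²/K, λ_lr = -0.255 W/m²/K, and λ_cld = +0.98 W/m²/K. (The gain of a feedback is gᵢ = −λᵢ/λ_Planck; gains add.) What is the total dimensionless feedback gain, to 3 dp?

0.351

Convert to gains: g_pf = 0.327/3 = 0.109; g_lr = -0.255/3 = -0.085; g_cld = 0.98/3 = 0.3267.
Total gain g = 0.3507.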